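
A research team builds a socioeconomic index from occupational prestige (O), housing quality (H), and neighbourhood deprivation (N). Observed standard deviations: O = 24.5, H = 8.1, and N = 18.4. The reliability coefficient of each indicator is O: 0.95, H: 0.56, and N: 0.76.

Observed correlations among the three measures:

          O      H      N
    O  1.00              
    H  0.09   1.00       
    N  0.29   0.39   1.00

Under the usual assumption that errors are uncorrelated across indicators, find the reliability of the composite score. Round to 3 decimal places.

Var(O+H+N) = 24.5² + 8.1² + 18.4² + 2·[24.5·8.1·0.09 + 24.5·18.4·0.29 + 8.1·18.4·0.39] = 1004.42 + 413.436 = 1417.86.
Because errors are independent across components, Cov(Tᵢ,Tⱼ) = Cov(Xᵢ,Xⱼ); the off-diagonal part of the true-score variance is the same as above.
True-score variance = [24.5²·0.95 + 8.1²·0.56 + 18.4²·0.76] + 413.436 = 864.285 + 413.436 = 1277.72.
Reliability = 1277.72 / 1417.86 = 0.901.

0.901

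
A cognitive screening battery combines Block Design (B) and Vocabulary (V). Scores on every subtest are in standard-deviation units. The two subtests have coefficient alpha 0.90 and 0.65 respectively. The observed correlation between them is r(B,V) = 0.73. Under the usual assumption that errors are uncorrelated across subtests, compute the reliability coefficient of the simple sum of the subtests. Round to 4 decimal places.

0.8699

Var(B+V) = 2 + 2·[0.73] = 2 + 1.46 = 3.46.
With uncorrelated errors the cross-covariances are all true-score covariance, so they carry over unchanged; only the diagonal terms shrink to ρᵢσᵢ².
True-score variance = [0.90 + 0.65] + 1.46 = 1.55 + 1.46 = 3.01.
Reliability = 3.01 / 3.46 = 0.8699.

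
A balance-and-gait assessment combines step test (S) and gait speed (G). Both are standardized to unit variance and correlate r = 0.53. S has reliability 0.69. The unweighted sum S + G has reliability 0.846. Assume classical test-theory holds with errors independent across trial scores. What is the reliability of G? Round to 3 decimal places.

Var(S+G) = 2 + 2·0.53 = 3.060.
True-score variance = ρ_S + ρ_G + 2·0.53, so 0.846 = (0.69 + ρ_G + 1.06) / 3.060.
ρ_G = 0.846·3.060 − 0.69 − 1.06 = 0.839.

0.839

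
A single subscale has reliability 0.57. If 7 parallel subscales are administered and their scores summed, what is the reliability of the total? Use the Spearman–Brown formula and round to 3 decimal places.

0.903

ρ_k = kρ / (1 + (k−1)ρ) = 7·0.57 / (1 + 6·0.57) = 3.990 / 4.420 = 0.903.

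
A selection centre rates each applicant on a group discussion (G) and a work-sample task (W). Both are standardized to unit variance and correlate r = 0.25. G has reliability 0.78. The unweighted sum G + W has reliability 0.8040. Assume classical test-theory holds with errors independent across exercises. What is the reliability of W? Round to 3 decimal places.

0.730

Var(G+W) = 2 + 2·0.25 = 2.500.
True-score variance = ρ_G + ρ_W + 2·0.25, so 0.8040 = (0.78 + ρ_W + 0.50) / 2.500.
ρ_W = 0.8040·2.500 − 0.78 − 0.50 = 0.730.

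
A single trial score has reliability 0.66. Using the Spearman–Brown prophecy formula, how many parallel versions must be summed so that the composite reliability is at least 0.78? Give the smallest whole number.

2

k ≥ ρ*(1−ρ₁)/(ρ₁(1−ρ*)) = 0.78·0.34 / (0.66·0.22) = 1.826.
Smallest integer k = 2.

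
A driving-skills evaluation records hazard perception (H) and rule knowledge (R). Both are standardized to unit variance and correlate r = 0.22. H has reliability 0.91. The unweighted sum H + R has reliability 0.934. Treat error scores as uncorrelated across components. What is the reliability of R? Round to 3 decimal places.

Var(H+R) = 2 + 2·0.22 = 2.440.
True-score variance = ρ_H + ρ_R + 2·0.22, so 0.934 = (0.91 + ρ_R + 0.44) / 2.440.
ρ_R = 0.934·2.440 − 0.91 − 0.44 = 0.929.

0.929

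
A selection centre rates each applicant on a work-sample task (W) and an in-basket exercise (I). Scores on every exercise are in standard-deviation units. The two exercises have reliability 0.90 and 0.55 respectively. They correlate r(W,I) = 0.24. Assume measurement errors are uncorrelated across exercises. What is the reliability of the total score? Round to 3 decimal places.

Var(W+I) = 2 + 2·[0.24] = 2 + 0.48 = 2.48.
Under uncorrelated errors the observed covariances equal the true-score covariances, so only the own-variance terms attenuate.
True-score variance = [0.90 + 0.55] + 0.48 = 1.45 + 0.48 = 1.93.
Reliability = 1.93 / 2.48 = 0.778.

0.778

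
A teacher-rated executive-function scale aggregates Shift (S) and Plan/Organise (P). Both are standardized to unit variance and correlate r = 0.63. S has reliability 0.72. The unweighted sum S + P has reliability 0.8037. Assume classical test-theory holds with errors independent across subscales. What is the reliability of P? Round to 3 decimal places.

0.640

Var(S+P) = 2 + 2·0.63 = 3.260.
True-score variance = ρ_S + ρ_P + 2·0.63, so 0.8037 = (0.72 + ρ_P + 1.26) / 3.260.
ρ_P = 0.8037·3.260 − 0.72 − 1.26 = 0.640.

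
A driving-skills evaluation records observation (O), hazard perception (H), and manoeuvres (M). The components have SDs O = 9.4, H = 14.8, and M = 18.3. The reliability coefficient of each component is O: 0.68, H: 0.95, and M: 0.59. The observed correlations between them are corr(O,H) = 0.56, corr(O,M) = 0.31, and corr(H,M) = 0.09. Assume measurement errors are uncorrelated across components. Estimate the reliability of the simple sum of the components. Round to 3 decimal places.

Var(O+H+M) = 9.4² + 14.8² + 18.3² + 2·[9.4·14.8·0.56 + 9.4·18.3·0.31 + 14.8·18.3·0.09] = 642.29 + 311.218 = 953.508.
Under uncorrelated errors the observed covariances equal the true-score covariances, so only the own-variance terms attenuate.
True-score variance = [9.4²·0.68 + 14.8²·0.95 + 18.3²·0.59] + 311.218 = 465.758 + 311.218 = 776.976.
Reliability = 776.976 / 953.508 = 0.815.

0.815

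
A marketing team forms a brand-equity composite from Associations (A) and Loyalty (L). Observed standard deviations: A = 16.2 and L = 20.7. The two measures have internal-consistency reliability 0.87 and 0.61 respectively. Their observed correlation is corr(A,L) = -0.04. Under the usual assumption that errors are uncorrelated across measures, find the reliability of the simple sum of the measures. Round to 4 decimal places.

0.6970

Var(A+L) = 16.2² + 20.7² + 2·[16.2·20.7·(-0.04)] = 690.93 − 26.8272 = 664.103.
Under uncorrelated errors the observed covariances equal the true-score covariances, so only the own-variance terms attenuate.
True-score variance = [16.2²·0.87 + 20.7²·0.61] − 26.8272 = 489.702 − 26.8272 = 462.874.
Reliability = 462.874 / 664.103 = 0.6970.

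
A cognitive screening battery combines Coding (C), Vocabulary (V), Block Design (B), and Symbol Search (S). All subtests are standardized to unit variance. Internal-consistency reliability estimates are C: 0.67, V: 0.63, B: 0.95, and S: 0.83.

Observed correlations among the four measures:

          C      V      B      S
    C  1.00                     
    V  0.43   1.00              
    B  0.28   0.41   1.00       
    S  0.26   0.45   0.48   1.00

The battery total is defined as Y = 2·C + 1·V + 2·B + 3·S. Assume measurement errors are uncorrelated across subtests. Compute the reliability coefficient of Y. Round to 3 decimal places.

0.903

Var(Y) = 2² + 1 + 2² + 3² + 2·[2·0.43 + 4·0.28 + 6·0.26 + 2·0.41 + 3·0.45 + 6·0.48] = 18 + 17.18 = 35.18.
Because errors are independent across components, Cov(Tᵢ,Tⱼ) = Cov(Xᵢ,Xⱼ); the off-diagonal part of the true-score variance is the same as above.
True-score variance = [2²·0.67 + 0.63 + 2²·0.95 + 3²·0.83] + 17.18 = 14.58 + 17.18 = 31.76.
Reliability = 31.76 / 35.18 = 0.903.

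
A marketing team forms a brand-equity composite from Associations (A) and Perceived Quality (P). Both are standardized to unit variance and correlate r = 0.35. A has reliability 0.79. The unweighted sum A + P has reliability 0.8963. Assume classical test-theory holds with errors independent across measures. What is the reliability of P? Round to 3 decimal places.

Var(A+P) = 2 + 2·0.35 = 2.700.
True-score variance = ρ_A + ρ_P + 2·0.35, so 0.8963 = (0.79 + ρ_P + 0.70) / 2.700.
ρ_P = 0.8963·2.700 − 0.79 − 0.70 = 0.930.

0.930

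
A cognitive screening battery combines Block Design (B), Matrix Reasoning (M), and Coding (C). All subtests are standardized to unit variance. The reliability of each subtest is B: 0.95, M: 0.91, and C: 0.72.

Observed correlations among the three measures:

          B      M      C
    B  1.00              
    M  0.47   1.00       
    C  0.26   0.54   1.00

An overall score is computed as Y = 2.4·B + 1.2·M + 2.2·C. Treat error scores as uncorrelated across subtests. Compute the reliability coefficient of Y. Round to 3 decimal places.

0.913

Var(Y) = 2.4² + 1.2² + 2.2² + 2·[2.88·0.47 + 5.28·0.26 + 2.64·0.54] = 12.04 + 8.304 = 20.344.
With uncorrelated errors the cross-covariances are all true-score covariance, so they carry over unchanged; only the diagonal terms shrink to ρᵢσᵢ².
True-score variance = [2.4²·0.95 + 1.2²·0.91 + 2.2²·0.72] + 8.304 = 10.2672 + 8.304 = 18.5712.
Reliability = 18.5712 / 20.344 = 0.913.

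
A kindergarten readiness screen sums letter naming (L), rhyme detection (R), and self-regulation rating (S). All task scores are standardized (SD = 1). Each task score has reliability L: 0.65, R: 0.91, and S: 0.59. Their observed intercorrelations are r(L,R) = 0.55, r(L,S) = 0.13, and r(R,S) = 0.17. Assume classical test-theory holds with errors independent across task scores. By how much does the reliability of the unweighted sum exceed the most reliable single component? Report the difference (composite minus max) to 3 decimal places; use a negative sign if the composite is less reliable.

-0.091

Var(sum) = 3 + 1.7 = 4.7; true-score variance = 2.15 + 1.7 = 3.85; composite reliability = 0.8191.
Max component reliability = 0.9100.
Difference = 0.8191 − 0.9100 = -0.091.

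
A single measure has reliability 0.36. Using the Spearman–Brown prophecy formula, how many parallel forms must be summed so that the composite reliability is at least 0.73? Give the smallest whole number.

5

k ≥ ρ*(1−ρ₁)/(ρ₁(1−ρ*)) = 0.73·0.64 / (0.36·0.27) = 4.807.
Smallest integer k = 5.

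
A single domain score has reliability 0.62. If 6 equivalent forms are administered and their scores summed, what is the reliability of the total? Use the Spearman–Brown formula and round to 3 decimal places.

ρ_k = kρ / (1 + (k−1)ρ) = 6·0.62 / (1 + 5·0.62) = 3.720 / 4.100 = 0.907.

0.907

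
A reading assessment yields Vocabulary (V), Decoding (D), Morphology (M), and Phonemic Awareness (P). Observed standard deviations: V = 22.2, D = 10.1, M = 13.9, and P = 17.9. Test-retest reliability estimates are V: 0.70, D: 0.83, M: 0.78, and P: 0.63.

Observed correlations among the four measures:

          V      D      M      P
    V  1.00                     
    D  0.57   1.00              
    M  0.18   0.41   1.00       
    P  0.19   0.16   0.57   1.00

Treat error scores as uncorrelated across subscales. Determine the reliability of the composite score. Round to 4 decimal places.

Var(V+D+M+P) = 22.2² + 10.1² + 13.9² + 17.9² + 2·[22.2·10.1·0.57 + 22.2·13.9·0.18 + 22.2·17.9·0.19 + 10.1·13.9·0.41 + 10.1·17.9·0.16 + 13.9·17.9·0.57] = 1108.47 + 974.32 = 2082.79.
With uncorrelated errors the cross-covariances are all true-score covariance, so they carry over unchanged; only the diagonal terms shrink to ρᵢσᵢ².
True-score variance = [22.2²·0.70 + 10.1²·0.83 + 13.9²·0.78 + 17.9²·0.63] + 974.32 = 782.218 + 974.32 = 1756.54.
Reliability = 1756.54 / 2082.79 = 0.8434.

0.8434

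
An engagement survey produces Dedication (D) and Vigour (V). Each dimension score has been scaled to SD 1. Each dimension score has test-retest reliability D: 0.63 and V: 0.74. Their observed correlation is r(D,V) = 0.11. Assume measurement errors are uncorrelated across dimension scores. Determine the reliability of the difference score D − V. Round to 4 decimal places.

Var(D−V) = 1 + 1 − 2·0.11 = 2 − 0.22 = 1.78.
Under uncorrelated errors the observed covariances equal the true-score covariances, so only the own-variance terms attenuate.
True-score variance = [0.63 + 0.74] − 0.22 = 1.37 − 0.22 = 1.15.
Reliability = 1.15 / 1.78 = 0.6461.

0.6461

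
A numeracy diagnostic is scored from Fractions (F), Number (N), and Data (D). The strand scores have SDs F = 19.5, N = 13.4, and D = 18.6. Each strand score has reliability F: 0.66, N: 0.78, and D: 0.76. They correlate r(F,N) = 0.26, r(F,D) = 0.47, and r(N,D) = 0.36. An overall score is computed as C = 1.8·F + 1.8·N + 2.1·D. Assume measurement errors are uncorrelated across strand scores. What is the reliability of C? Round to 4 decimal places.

Var(C) = 1.8²·19.5² + 1.8²·13.4² + 2.1²·18.6² + 2·[3.24·19.5·13.4·0.26 + 3.78·19.5·18.6·0.47 + 3.78·13.4·18.6·0.36] = 3339.47 + 2407.32 = 5746.78.
Because errors are independent across components, Cov(Tᵢ,Tⱼ) = Cov(Xᵢ,Xⱼ); the off-diagonal part of the true-score variance is the same as above.
True-score variance = [1.8²·19.5²·0.66 + 1.8²·13.4²·0.78 + 2.1²·18.6²·0.76] + 2407.32 = 2426.43 + 2407.32 = 4833.75.
Reliability = 4833.75 / 5746.78 = 0.8411.

0.8411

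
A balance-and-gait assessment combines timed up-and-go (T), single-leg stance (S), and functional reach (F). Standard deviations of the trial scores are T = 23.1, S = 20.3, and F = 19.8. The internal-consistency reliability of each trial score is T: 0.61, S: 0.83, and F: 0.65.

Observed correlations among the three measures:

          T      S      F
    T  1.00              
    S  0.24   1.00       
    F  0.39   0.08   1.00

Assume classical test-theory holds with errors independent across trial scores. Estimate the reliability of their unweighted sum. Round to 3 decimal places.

Var(T+S+F) = 23.1² + 20.3² + 19.8² + 2·[23.1·20.3·0.24 + 23.1·19.8·0.39 + 20.3·19.8·0.08] = 1337.74 + 646.153 = 1983.89.
With uncorrelated errors the cross-covariances are all true-score covariance, so they carry over unchanged; only the diagonal terms shrink to ρᵢσᵢ².
True-score variance = [23.1²·0.61 + 20.3²·0.83 + 19.8²·0.65] + 646.153 = 922.363 + 646.153 = 1568.52.
Reliability = 1568.52 / 1983.89 = 0.791.

0.791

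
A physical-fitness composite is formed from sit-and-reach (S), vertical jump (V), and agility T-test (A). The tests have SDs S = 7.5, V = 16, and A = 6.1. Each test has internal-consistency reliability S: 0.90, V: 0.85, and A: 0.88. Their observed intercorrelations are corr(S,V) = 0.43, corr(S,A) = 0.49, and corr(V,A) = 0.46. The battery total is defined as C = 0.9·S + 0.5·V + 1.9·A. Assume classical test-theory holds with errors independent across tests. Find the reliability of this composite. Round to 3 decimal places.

0.933

Var(C) = 0.9²·7.5² + 0.5²·16² + 1.9²·6.1² + 2·[0.45·7.5·16·0.43 + 1.71·7.5·6.1·0.49 + 0.95·16·6.1·0.46] = 243.891 + 208.41 = 452.301.
Because errors are independent across components, Cov(Tᵢ,Tⱼ) = Cov(Xᵢ,Xⱼ); the off-diagonal part of the true-score variance is the same as above.
True-score variance = [0.9²·7.5²·0.90 + 0.5²·16²·0.85 + 1.9²·6.1²·0.88] + 208.41 = 213.615 + 208.41 = 422.025.
Reliability = 422.025 / 452.301 = 0.933.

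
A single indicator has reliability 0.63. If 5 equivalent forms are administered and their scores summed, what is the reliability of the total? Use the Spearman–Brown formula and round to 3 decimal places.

0.895

ρ_k = kρ / (1 + (k−1)ρ) = 5·0.63 / (1 + 4·0.63) = 3.150 / 3.520 = 0.895.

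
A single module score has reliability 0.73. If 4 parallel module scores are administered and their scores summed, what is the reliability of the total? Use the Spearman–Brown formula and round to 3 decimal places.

ρ_k = kρ / (1 + (k−1)ρ) = 4·0.73 / (1 + 3·0.73) = 2.920 / 3.190 = 0.915.

0.915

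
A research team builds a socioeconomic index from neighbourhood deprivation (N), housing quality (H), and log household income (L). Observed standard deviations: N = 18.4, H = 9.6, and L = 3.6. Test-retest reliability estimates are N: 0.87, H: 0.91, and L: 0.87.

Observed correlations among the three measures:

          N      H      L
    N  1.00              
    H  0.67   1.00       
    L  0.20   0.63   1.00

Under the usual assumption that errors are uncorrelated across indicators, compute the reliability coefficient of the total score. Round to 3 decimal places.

Var(N+H+L) = 18.4² + 9.6² + 3.6² + 2·[18.4·9.6·0.67 + 18.4·3.6·0.20 + 9.6·3.6·0.63] = 443.68 + 306.739 = 750.419.
With uncorrelated errors the cross-covariances are all true-score covariance, so they carry over unchanged; only the diagonal terms shrink to ρᵢσᵢ².
True-score variance = [18.4²·0.87 + 9.6²·0.91 + 3.6²·0.87] + 306.739 = 389.688 + 306.739 = 696.427.
Reliability = 696.427 / 750.419 = 0.928.

0.928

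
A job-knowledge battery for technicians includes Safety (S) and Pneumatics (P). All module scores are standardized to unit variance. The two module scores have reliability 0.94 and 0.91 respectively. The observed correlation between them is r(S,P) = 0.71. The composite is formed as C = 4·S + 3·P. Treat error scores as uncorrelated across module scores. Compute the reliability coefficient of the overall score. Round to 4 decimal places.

0.9579

Var(C) = 4² + 3² + 2·[12·0.71] = 25 + 17.04 = 42.04.
Under uncorrelated errors the observed covariances equal the true-score covariances, so only the own-variance terms attenuate.
True-score variance = [4²·0.94 + 3²·0.91] + 17.04 = 23.23 + 17.04 = 40.27.
Reliability = 40.27 / 42.04 = 0.9579.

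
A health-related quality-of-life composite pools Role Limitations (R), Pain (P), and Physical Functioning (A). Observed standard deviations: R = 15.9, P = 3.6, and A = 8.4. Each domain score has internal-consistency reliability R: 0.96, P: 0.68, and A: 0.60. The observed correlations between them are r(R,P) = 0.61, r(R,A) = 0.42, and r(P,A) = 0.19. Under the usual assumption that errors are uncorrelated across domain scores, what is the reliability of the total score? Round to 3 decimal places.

0.920

Var(R+P+A) = 15.9² + 3.6² + 8.4² + 2·[15.9·3.6·0.61 + 15.9·8.4·0.42 + 3.6·8.4·0.19] = 336.33 + 193.514 = 529.844.
With uncorrelated errors the cross-covariances are all true-score covariance, so they carry over unchanged; only the diagonal terms shrink to ρᵢσᵢ².
True-score variance = [15.9²·0.96 + 3.6²·0.68 + 8.4²·0.60] + 193.514 = 293.846 + 193.514 = 487.361.
Reliability = 487.361 / 529.844 = 0.920.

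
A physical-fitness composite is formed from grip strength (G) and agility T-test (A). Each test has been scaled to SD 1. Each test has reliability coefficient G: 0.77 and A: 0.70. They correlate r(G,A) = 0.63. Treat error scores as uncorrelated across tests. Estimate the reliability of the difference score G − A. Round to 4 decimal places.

0.2838

Var(G−A) = 1 + 1 − 2·0.63 = 2 − 1.26 = 0.74.
Under uncorrelated errors the observed covariances equal the true-score covariances, so only the own-variance terms attenuate.
True-score variance = [0.77 + 0.70] − 1.26 = 1.47 − 1.26 = 0.21.
Reliability = 0.21 / 0.74 = 0.2838.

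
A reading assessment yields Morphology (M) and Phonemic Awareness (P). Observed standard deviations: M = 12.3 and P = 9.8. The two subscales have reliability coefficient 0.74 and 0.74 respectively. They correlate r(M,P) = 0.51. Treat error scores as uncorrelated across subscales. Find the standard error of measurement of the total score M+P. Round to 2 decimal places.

Var(total) = 247.33 + 122.951 = 370.281.
True-score variance = 183.024 + 122.951 = 305.975, so reliability = 0.8263.
Error variance = 370.281 − 305.975 = 64.3058; SEM = √64.3058 = 8.02.

8.02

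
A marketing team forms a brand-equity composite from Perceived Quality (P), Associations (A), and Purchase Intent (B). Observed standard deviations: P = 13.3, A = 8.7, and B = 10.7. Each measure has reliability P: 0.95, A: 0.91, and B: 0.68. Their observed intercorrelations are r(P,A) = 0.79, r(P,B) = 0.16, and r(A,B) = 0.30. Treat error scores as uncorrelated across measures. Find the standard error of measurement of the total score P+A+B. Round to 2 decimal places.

7.23

Var(total) = 367.07 + 284.215 = 651.285.
True-score variance = 314.777 + 284.215 = 598.992, so reliability = 0.9197.
Error variance = 651.285 − 598.992 = 52.2934; SEM = √52.2934 = 7.23.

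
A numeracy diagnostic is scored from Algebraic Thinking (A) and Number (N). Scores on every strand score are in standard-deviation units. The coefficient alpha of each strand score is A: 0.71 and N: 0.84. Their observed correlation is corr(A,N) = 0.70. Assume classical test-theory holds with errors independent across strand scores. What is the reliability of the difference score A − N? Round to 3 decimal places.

Var(A−N) = 1 + 1 − 2·0.70 = 2 − 1.4 = 0.6.
Because errors are independent across components, Cov(Tᵢ,Tⱼ) = Cov(Xᵢ,Xⱼ); the off-diagonal part of the true-score variance is the same as above.
True-score variance = [0.71 + 0.84] − 1.4 = 1.55 − 1.4 = 0.15.
Reliability = 0.15 / 0.6 = 0.250.

0.250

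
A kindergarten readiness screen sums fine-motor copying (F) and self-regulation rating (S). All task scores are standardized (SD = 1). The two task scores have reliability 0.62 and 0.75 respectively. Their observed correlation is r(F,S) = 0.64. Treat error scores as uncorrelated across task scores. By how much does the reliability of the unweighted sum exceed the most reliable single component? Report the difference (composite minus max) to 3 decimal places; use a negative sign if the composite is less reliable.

0.058

Var(sum) = 2 + 1.28 = 3.28; true-score variance = 1.37 + 1.28 = 2.65; composite reliability = 0.8079.
Max component reliability = 0.7500.
Difference = 0.8079 − 0.7500 = 0.058.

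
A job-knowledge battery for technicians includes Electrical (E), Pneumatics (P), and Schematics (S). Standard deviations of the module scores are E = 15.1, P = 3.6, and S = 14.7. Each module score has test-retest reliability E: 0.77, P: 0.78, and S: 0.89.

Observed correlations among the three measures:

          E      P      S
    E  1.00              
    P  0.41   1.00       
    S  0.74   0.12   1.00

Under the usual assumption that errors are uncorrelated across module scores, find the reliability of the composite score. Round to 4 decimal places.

0.9062

Var(E+P+S) = 15.1² + 3.6² + 14.7² + 2·[15.1·3.6·0.41 + 15.1·14.7·0.74 + 3.6·14.7·0.12] = 457.06 + 385.792 = 842.852.
Under uncorrelated errors the observed covariances equal the true-score covariances, so only the own-variance terms attenuate.
True-score variance = [15.1²·0.77 + 3.6²·0.78 + 14.7²·0.89] + 385.792 = 377.997 + 385.792 = 763.788.
Reliability = 763.788 / 842.852 = 0.9062.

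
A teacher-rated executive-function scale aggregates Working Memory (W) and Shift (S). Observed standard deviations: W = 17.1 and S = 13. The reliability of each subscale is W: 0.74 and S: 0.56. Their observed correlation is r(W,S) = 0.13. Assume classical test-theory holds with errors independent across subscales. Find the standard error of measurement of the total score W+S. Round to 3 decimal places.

Var(total) = 461.41 + 57.798 = 519.208.
True-score variance = 311.023 + 57.798 = 368.821, so reliability = 0.7104.
Error variance = 519.208 − 368.821 = 150.387; SEM = √150.387 = 12.263.

12.263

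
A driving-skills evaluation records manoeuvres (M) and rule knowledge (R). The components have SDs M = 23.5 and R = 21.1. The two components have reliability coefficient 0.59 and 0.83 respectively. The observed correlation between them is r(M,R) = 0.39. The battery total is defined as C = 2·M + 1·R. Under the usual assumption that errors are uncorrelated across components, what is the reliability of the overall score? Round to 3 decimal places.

Var(C) = 2²·23.5² + 21.1² + 2·[2·23.5·21.1·0.39] = 2654.21 + 773.526 = 3427.74.
With uncorrelated errors the cross-covariances are all true-score covariance, so they carry over unchanged; only the diagonal terms shrink to ρᵢσᵢ².
True-score variance = [2²·23.5²·0.59 + 21.1²·0.83] + 773.526 = 1672.83 + 773.526 = 2446.36.
Reliability = 2446.36 / 3427.74 = 0.714.

0.714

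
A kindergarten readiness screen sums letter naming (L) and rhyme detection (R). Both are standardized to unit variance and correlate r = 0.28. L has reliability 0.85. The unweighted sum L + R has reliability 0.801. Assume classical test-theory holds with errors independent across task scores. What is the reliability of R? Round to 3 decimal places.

Var(L+R) = 2 + 2·0.28 = 2.560.
True-score variance = ρ_L + ρ_R + 2·0.28, so 0.801 = (0.85 + ρ_R + 0.56) / 2.560.
ρ_R = 0.801·2.560 − 0.85 − 0.56 = 0.641.

0.641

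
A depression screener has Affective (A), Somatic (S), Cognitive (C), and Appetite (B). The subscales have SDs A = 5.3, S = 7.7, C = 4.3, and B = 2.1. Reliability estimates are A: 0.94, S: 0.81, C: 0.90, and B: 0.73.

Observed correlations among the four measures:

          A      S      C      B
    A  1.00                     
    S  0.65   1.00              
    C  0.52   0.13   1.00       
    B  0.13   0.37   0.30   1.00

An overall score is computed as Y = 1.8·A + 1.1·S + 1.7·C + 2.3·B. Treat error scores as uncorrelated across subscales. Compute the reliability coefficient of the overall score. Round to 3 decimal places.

Var(Y) = 1.8²·5.3² + 1.1²·7.7² + 1.7²·4.3² + 2.3²·2.1² + 2·[1.98·5.3·7.7·0.65 + 3.06·5.3·4.3·0.52 + 4.14·5.3·2.1·0.13 + 1.87·7.7·4.3·0.13 + 2.53·7.7·2.1·0.37 + 3.91·4.3·2.1·0.30] = 239.518 + 257.108 = 496.626.
With uncorrelated errors the cross-covariances are all true-score covariance, so they carry over unchanged; only the diagonal terms shrink to ρᵢσᵢ².
True-score variance = [1.8²·5.3²·0.94 + 1.1²·7.7²·0.81 + 1.7²·4.3²·0.90 + 2.3²·2.1²·0.73] + 257.108 = 208.784 + 257.108 = 465.892.
Reliability = 465.892 / 496.626 = 0.938.

0.938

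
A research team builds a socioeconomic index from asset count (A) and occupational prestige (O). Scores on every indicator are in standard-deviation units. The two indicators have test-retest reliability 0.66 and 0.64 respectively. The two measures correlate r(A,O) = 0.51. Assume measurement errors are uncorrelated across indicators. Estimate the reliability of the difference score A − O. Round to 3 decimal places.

0.286

Var(A−O) = 1 + 1 − 2·0.51 = 2 − 1.02 = 0.98.
With uncorrelated errors the cross-covariances are all true-score covariance, so they carry over unchanged; only the diagonal terms shrink to ρᵢσᵢ².
True-score variance = [0.66 + 0.64] − 1.02 = 1.3 − 1.02 = 0.28.
Reliability = 0.28 / 0.98 = 0.286.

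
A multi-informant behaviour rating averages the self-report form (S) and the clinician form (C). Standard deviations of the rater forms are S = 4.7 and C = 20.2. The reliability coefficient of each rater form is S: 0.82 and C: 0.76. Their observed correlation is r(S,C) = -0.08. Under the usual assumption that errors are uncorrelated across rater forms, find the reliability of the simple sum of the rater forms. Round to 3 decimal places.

0.754

Var(S+C) = 4.7² + 20.2² + 2·[4.7·20.2·(-0.08)] = 430.13 − 15.1904 = 414.94.
Because errors are independent across components, Cov(Tᵢ,Tⱼ) = Cov(Xᵢ,Xⱼ); the off-diagonal part of the true-score variance is the same as above.
True-score variance = [4.7²·0.82 + 20.2²·0.76] − 15.1904 = 328.224 − 15.1904 = 313.034.
Reliability = 313.034 / 414.94 = 0.754.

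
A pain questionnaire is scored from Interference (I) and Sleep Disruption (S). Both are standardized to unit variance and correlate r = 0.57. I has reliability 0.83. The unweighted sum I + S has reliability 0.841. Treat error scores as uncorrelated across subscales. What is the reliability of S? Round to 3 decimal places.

Var(I+S) = 2 + 2·0.57 = 3.140.
True-score variance = ρ_I + ρ_S + 2·0.57, so 0.841 = (0.83 + ρ_S + 1.14) / 3.140.
ρ_S = 0.841·3.140 − 0.83 − 1.14 = 0.671.

0.671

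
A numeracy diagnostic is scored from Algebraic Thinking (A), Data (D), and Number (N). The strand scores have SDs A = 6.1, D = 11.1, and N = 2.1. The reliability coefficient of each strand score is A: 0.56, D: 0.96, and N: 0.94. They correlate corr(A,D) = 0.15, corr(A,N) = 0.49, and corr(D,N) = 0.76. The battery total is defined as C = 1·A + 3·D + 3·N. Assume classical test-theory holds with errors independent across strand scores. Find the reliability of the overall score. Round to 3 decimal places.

0.961

Var(C) = 6.1² + 3²·11.1² + 3²·2.1² + 2·[3·6.1·11.1·0.15 + 3·6.1·2.1·0.49 + 9·11.1·2.1·0.76] = 1185.79 + 417.481 = 1603.27.
Under uncorrelated errors the observed covariances equal the true-score covariances, so only the own-variance terms attenuate.
True-score variance = [6.1²·0.56 + 3²·11.1²·0.96 + 3²·2.1²·0.94] + 417.481 = 1122.68 + 417.481 = 1540.16.
Reliability = 1540.16 / 1603.27 = 0.961.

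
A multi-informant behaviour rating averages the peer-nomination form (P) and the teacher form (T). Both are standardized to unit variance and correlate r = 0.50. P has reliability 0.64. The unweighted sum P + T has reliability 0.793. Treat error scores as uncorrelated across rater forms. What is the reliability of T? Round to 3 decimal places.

0.739

Var(P+T) = 2 + 2·0.50 = 3.000.
True-score variance = ρ_P + ρ_T + 2·0.50, so 0.793 = (0.64 + ρ_T + 1.00) / 3.000.
ρ_T = 0.793·3.000 − 0.64 − 1.00 = 0.739.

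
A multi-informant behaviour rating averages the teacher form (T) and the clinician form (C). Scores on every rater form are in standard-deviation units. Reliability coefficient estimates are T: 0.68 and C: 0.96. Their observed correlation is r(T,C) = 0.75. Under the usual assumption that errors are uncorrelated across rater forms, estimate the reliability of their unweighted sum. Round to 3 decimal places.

Var(T+C) = 2 + 2·[0.75] = 2 + 1.5 = 3.5.
Because errors are independent across components, Cov(Tᵢ,Tⱼ) = Cov(Xᵢ,Xⱼ); the off-diagonal part of the true-score variance is the same as above.
True-score variance = [0.68 + 0.96] + 1.5 = 1.64 + 1.5 = 3.14.
Reliability = 3.14 / 3.5 = 0.897.

0.897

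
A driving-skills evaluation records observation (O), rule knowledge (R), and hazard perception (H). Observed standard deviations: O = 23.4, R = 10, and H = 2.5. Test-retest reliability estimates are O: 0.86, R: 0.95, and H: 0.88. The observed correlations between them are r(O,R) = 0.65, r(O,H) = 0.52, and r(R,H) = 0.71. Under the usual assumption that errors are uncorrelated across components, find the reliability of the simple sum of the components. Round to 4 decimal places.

0.9218

Var(O+R+H) = 23.4² + 10² + 2.5² + 2·[23.4·10·0.65 + 23.4·2.5·0.52 + 10·2.5·0.71] = 653.81 + 400.54 = 1054.35.
Because errors are independent across components, Cov(Tᵢ,Tⱼ) = Cov(Xᵢ,Xⱼ); the off-diagonal part of the true-score variance is the same as above.
True-score variance = [23.4²·0.86 + 10²·0.95 + 2.5²·0.88] + 400.54 = 571.402 + 400.54 = 971.942.
Reliability = 971.942 / 1054.35 = 0.9218.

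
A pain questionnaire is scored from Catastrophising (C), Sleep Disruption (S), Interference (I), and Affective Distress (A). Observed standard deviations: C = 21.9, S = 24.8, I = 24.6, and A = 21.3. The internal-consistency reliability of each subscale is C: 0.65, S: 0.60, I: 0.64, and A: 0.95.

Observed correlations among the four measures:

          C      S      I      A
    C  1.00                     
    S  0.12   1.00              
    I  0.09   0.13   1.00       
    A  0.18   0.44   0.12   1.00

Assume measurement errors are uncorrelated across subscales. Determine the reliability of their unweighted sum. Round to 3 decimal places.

0.802

Var(C+S+I+A) = 21.9² + 24.8² + 24.6² + 21.3² + 2·[21.9·24.8·0.12 + 21.9·24.6·0.09 + 21.9·21.3·0.18 + 24.8·24.6·0.13 + 24.8·21.3·0.44 + 24.6·21.3·0.12] = 2153.5 + 1144.48 = 3297.98.
Because errors are independent across components, Cov(Tᵢ,Tⱼ) = Cov(Xᵢ,Xⱼ); the off-diagonal part of the true-score variance is the same as above.
True-score variance = [21.9²·0.65 + 24.8²·0.60 + 24.6²·0.64 + 21.3²·0.95] + 1144.48 = 1499.08 + 1144.48 = 2643.56.
Reliability = 2643.56 / 3297.98 = 0.802.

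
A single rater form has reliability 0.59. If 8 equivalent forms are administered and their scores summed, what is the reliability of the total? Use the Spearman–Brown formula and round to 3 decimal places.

ρ_k = kρ / (1 + (k−1)ρ) = 8·0.59 / (1 + 7·0.59) = 4.720 / 5.130 = 0.920.

0.920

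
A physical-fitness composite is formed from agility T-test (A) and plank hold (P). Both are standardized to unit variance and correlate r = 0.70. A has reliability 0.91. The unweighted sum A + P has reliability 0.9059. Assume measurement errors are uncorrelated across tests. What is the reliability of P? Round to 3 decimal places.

Var(A+P) = 2 + 2·0.70 = 3.400.
True-score variance = ρ_A + ρ_P + 2·0.70, so 0.9059 = (0.91 + ρ_P + 1.40) / 3.400.
ρ_P = 0.9059·3.400 − 0.91 − 1.40 = 0.770.

0.770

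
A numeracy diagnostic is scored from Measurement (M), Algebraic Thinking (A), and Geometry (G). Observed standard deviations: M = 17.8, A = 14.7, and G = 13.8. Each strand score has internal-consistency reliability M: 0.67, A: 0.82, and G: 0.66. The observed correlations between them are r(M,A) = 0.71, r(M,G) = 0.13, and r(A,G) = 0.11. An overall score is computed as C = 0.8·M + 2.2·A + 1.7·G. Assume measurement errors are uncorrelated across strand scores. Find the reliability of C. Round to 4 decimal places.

Var(C) = 0.8²·17.8² + 2.2²·14.7² + 1.7²·13.8² + 2·[1.76·17.8·14.7·0.71 + 1.36·17.8·13.8·0.13 + 3.74·14.7·13.8·0.11] = 1799.02 + 907.712 = 2706.74.
Under uncorrelated errors the observed covariances equal the true-score covariances, so only the own-variance terms attenuate.
True-score variance = [0.8²·17.8²·0.67 + 2.2²·14.7²·0.82 + 1.7²·13.8²·0.66] + 907.712 = 1356.72 + 907.712 = 2264.44.
Reliability = 2264.44 / 2706.74 = 0.8366.

0.8366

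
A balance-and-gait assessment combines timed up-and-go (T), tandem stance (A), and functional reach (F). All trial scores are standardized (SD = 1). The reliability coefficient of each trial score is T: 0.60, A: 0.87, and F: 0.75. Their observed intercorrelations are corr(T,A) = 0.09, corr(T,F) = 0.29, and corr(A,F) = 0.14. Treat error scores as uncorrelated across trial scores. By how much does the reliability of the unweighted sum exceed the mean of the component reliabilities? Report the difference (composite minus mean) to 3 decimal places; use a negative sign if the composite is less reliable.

0.067

Var(sum) = 3 + 1.04 = 4.04; true-score variance = 2.22 + 1.04 = 3.26; composite reliability = 0.8069.
Mean component reliability = 0.7400.
Difference = 0.8069 − 0.7400 = 0.067.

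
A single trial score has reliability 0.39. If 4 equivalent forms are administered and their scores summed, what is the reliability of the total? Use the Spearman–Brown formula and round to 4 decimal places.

ρ_k = kρ / (1 + (k−1)ρ) = 4·0.39 / (1 + 3·0.39) = 1.560 / 2.170 = 0.7189.

0.7189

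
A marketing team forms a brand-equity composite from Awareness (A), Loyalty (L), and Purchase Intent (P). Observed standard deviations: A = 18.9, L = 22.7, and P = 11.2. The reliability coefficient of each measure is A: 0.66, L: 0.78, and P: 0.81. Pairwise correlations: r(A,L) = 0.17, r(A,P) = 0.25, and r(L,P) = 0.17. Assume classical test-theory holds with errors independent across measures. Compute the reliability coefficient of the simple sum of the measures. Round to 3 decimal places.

0.806

Var(A+L+P) = 18.9² + 22.7² + 11.2² + 2·[18.9·22.7·0.17 + 18.9·11.2·0.25 + 22.7·11.2·0.17] = 997.94 + 338.152 = 1336.09.
With uncorrelated errors the cross-covariances are all true-score covariance, so they carry over unchanged; only the diagonal terms shrink to ρᵢσᵢ².
True-score variance = [18.9²·0.66 + 22.7²·0.78 + 11.2²·0.81] + 338.152 = 739.291 + 338.152 = 1077.44.
Reliability = 1077.44 / 1336.09 = 0.806.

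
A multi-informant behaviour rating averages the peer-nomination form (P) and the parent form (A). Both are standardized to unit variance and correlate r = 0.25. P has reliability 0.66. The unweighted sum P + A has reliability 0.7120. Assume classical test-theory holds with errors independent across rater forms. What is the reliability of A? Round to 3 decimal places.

Var(P+A) = 2 + 2·0.25 = 2.500.
True-score variance = ρ_P + ρ_A + 2·0.25, so 0.7120 = (0.66 + ρ_A + 0.50) / 2.500.
ρ_A = 0.7120·2.500 − 0.66 − 0.50 = 0.620.

0.620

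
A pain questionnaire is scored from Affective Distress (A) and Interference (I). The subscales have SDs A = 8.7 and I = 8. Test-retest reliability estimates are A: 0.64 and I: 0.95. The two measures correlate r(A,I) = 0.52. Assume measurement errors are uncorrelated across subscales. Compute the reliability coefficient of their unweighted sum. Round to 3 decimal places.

0.856

Var(A+I) = 8.7² + 8² + 2·[8.7·8·0.52] = 139.69 + 72.384 = 212.074.
With uncorrelated errors the cross-covariances are all true-score covariance, so they carry over unchanged; only the diagonal terms shrink to ρᵢσᵢ².
True-score variance = [8.7²·0.64 + 8²·0.95] + 72.384 = 109.242 + 72.384 = 181.626.
Reliability = 181.626 / 212.074 = 0.856.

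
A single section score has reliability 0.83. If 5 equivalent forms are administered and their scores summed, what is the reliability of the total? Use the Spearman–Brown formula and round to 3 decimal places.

ρ_k = kρ / (1 + (k−1)ρ) = 5·0.83 / (1 + 4·0.83) = 4.150 / 4.320 = 0.961.

0.961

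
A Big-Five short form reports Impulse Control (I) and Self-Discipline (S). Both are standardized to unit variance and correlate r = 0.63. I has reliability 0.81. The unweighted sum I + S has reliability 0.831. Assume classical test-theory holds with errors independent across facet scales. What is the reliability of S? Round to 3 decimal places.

0.639

Var(I+S) = 2 + 2·0.63 = 3.260.
True-score variance = ρ_I + ρ_S + 2·0.63, so 0.831 = (0.81 + ρ_S + 1.26) / 3.260.
ρ_S = 0.831·3.260 − 0.81 − 1.26 = 0.639.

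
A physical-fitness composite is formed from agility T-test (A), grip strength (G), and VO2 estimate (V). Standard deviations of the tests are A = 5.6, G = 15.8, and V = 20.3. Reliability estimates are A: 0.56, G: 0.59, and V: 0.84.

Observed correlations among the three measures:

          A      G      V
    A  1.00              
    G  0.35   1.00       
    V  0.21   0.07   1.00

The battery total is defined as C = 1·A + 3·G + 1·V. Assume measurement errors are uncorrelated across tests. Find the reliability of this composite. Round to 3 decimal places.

Var(C) = 5.6² + 3²·15.8² + 20.3² + 2·[3·5.6·15.8·0.35 + 5.6·20.3·0.21 + 3·15.8·20.3·0.07] = 2690.21 + 368.264 = 3058.47.
Because errors are independent across components, Cov(Tᵢ,Tⱼ) = Cov(Xᵢ,Xⱼ); the off-diagonal part of the true-score variance is the same as above.
True-score variance = [5.6²·0.56 + 3²·15.8²·0.59 + 20.3²·0.84] + 368.264 = 1689.31 + 368.264 = 2057.57.
Reliability = 2057.57 / 3058.47 = 0.673.

0.673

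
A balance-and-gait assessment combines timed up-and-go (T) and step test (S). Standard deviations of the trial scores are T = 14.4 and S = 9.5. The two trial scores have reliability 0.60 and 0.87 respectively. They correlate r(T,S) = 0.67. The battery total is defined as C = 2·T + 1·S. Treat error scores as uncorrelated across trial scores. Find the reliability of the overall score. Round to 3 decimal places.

Var(C) = 2²·14.4² + 9.5² + 2·[2·14.4·9.5·0.67] = 919.69 + 366.624 = 1286.31.
Under uncorrelated errors the observed covariances equal the true-score covariances, so only the own-variance terms attenuate.
True-score variance = [2²·14.4²·0.60 + 9.5²·0.87] + 366.624 = 576.182 + 366.624 = 942.806.
Reliability = 942.806 / 1286.31 = 0.733.

0.733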